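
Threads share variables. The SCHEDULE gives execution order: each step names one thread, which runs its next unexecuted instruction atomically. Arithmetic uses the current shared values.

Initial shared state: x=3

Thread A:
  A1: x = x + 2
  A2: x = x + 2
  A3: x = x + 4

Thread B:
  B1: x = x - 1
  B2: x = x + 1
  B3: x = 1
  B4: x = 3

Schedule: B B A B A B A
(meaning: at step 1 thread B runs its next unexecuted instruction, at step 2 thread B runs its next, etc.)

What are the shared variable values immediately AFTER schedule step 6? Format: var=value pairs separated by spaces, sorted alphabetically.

Answer: x=3

Derivation:
Step 1: thread B executes B1 (x = x - 1). Shared: x=2. PCs: A@0 B@1
Step 2: thread B executes B2 (x = x + 1). Shared: x=3. PCs: A@0 B@2
Step 3: thread A executes A1 (x = x + 2). Shared: x=5. PCs: A@1 B@2
Step 4: thread B executes B3 (x = 1). Shared: x=1. PCs: A@1 B@3
Step 5: thread A executes A2 (x = x + 2). Shared: x=3. PCs: A@2 B@3
Step 6: thread B executes B4 (x = 3). Shared: x=3. PCs: A@2 B@4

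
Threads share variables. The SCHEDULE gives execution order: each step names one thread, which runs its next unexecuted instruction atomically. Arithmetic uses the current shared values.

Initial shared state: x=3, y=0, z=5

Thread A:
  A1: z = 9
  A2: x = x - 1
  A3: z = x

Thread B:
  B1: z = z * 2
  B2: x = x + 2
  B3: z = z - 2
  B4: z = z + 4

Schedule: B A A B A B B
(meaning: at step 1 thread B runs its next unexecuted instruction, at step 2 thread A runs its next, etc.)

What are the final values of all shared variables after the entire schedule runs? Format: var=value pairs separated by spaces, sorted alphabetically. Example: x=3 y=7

Step 1: thread B executes B1 (z = z * 2). Shared: x=3 y=0 z=10. PCs: A@0 B@1
Step 2: thread A executes A1 (z = 9). Shared: x=3 y=0 z=9. PCs: A@1 B@1
Step 3: thread A executes A2 (x = x - 1). Shared: x=2 y=0 z=9. PCs: A@2 B@1
Step 4: thread B executes B2 (x = x + 2). Shared: x=4 y=0 z=9. PCs: A@2 B@2
Step 5: thread A executes A3 (z = x). Shared: x=4 y=0 z=4. PCs: A@3 B@2
Step 6: thread B executes B3 (z = z - 2). Shared: x=4 y=0 z=2. PCs: A@3 B@3
Step 7: thread B executes B4 (z = z + 4). Shared: x=4 y=0 z=6. PCs: A@3 B@4

Answer: x=4 y=0 z=6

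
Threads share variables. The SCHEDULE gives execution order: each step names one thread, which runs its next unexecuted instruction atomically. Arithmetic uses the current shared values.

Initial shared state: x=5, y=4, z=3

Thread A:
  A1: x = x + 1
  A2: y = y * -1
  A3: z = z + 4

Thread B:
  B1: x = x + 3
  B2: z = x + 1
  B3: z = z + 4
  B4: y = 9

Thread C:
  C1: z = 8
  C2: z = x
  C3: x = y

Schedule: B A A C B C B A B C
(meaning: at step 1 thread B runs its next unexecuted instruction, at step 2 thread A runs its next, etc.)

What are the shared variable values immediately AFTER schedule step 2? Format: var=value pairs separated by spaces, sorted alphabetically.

Answer: x=9 y=4 z=3

Derivation:
Step 1: thread B executes B1 (x = x + 3). Shared: x=8 y=4 z=3. PCs: A@0 B@1 C@0
Step 2: thread A executes A1 (x = x + 1). Shared: x=9 y=4 z=3. PCs: A@1 B@1 C@0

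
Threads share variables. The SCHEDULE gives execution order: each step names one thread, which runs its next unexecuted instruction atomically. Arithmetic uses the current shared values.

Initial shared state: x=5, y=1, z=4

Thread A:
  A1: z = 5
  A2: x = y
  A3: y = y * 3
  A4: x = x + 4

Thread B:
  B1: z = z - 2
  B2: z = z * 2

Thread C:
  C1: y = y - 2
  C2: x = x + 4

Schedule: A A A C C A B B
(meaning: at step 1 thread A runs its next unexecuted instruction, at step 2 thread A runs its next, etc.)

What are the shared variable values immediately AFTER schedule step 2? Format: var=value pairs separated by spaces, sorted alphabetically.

Step 1: thread A executes A1 (z = 5). Shared: x=5 y=1 z=5. PCs: A@1 B@0 C@0
Step 2: thread A executes A2 (x = y). Shared: x=1 y=1 z=5. PCs: A@2 B@0 C@0

Answer: x=1 y=1 z=5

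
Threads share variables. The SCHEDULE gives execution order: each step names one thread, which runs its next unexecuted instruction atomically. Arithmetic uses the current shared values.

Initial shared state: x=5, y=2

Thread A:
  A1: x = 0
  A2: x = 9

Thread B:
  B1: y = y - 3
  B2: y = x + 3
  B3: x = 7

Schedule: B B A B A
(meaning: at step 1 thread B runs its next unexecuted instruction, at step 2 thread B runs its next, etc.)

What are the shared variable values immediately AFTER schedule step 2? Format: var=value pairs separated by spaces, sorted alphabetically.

Answer: x=5 y=8

Derivation:
Step 1: thread B executes B1 (y = y - 3). Shared: x=5 y=-1. PCs: A@0 B@1
Step 2: thread B executes B2 (y = x + 3). Shared: x=5 y=8. PCs: A@0 B@2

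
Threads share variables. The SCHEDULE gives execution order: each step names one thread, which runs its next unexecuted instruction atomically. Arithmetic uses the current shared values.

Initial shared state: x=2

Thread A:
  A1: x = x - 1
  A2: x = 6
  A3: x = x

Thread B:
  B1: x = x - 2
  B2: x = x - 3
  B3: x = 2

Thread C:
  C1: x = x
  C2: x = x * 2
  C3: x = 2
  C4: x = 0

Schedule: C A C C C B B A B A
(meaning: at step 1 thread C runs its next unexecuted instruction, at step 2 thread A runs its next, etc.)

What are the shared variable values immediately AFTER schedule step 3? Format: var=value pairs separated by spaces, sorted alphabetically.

Step 1: thread C executes C1 (x = x). Shared: x=2. PCs: A@0 B@0 C@1
Step 2: thread A executes A1 (x = x - 1). Shared: x=1. PCs: A@1 B@0 C@1
Step 3: thread C executes C2 (x = x * 2). Shared: x=2. PCs: A@1 B@0 C@2

Answer: x=2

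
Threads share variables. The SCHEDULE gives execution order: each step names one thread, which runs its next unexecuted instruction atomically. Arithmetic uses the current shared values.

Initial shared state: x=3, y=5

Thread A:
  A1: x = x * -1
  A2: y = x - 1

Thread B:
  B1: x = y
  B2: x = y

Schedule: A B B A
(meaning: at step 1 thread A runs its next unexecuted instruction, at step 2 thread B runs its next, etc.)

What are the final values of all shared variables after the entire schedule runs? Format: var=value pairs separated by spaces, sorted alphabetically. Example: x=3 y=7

Step 1: thread A executes A1 (x = x * -1). Shared: x=-3 y=5. PCs: A@1 B@0
Step 2: thread B executes B1 (x = y). Shared: x=5 y=5. PCs: A@1 B@1
Step 3: thread B executes B2 (x = y). Shared: x=5 y=5. PCs: A@1 B@2
Step 4: thread A executes A2 (y = x - 1). Shared: x=5 y=4. PCs: A@2 B@2

Answer: x=5 y=4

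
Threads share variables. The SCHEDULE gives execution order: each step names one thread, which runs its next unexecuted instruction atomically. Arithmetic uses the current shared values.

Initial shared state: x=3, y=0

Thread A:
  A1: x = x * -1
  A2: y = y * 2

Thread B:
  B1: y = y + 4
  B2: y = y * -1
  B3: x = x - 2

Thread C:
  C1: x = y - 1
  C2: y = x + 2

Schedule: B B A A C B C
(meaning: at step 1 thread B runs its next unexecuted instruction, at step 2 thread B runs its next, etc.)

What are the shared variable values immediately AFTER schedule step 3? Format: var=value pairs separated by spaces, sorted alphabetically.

Step 1: thread B executes B1 (y = y + 4). Shared: x=3 y=4. PCs: A@0 B@1 C@0
Step 2: thread B executes B2 (y = y * -1). Shared: x=3 y=-4. PCs: A@0 B@2 C@0
Step 3: thread A executes A1 (x = x * -1). Shared: x=-3 y=-4. PCs: A@1 B@2 C@0

Answer: x=-3 y=-4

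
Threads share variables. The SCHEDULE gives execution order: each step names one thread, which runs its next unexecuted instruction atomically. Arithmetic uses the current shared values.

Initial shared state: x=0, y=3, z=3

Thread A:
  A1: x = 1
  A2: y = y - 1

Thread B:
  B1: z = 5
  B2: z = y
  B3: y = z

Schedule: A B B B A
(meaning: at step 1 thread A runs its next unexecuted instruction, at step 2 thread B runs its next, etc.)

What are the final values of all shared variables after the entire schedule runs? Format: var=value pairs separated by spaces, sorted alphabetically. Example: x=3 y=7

Answer: x=1 y=2 z=3

Derivation:
Step 1: thread A executes A1 (x = 1). Shared: x=1 y=3 z=3. PCs: A@1 B@0
Step 2: thread B executes B1 (z = 5). Shared: x=1 y=3 z=5. PCs: A@1 B@1
Step 3: thread B executes B2 (z = y). Shared: x=1 y=3 z=3. PCs: A@1 B@2
Step 4: thread B executes B3 (y = z). Shared: x=1 y=3 z=3. PCs: A@1 B@3
Step 5: thread A executes A2 (y = y - 1). Shared: x=1 y=2 z=3. PCs: A@2 B@3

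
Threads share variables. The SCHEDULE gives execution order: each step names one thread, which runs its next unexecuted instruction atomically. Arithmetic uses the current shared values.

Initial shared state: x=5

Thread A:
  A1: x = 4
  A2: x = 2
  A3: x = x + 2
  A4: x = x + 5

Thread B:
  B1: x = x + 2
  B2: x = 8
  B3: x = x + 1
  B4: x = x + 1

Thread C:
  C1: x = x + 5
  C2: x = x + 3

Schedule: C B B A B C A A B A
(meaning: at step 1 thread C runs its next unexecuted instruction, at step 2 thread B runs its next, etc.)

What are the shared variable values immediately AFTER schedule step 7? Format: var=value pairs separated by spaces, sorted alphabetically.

Step 1: thread C executes C1 (x = x + 5). Shared: x=10. PCs: A@0 B@0 C@1
Step 2: thread B executes B1 (x = x + 2). Shared: x=12. PCs: A@0 B@1 C@1
Step 3: thread B executes B2 (x = 8). Shared: x=8. PCs: A@0 B@2 C@1
Step 4: thread A executes A1 (x = 4). Shared: x=4. PCs: A@1 B@2 C@1
Step 5: thread B executes B3 (x = x + 1). Shared: x=5. PCs: A@1 B@3 C@1
Step 6: thread C executes C2 (x = x + 3). Shared: x=8. PCs: A@1 B@3 C@2
Step 7: thread A executes A2 (x = 2). Shared: x=2. PCs: A@2 B@3 C@2

Answer: x=2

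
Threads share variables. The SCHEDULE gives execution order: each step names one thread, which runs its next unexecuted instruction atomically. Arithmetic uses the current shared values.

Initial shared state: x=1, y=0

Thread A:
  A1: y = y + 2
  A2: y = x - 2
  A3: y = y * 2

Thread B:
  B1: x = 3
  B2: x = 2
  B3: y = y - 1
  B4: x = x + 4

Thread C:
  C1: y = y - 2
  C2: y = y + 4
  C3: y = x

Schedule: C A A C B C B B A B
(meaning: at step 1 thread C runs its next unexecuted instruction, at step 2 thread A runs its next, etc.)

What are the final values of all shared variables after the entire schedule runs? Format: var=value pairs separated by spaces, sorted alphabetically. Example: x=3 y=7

Answer: x=6 y=4

Derivation:
Step 1: thread C executes C1 (y = y - 2). Shared: x=1 y=-2. PCs: A@0 B@0 C@1
Step 2: thread A executes A1 (y = y + 2). Shared: x=1 y=0. PCs: A@1 B@0 C@1
Step 3: thread A executes A2 (y = x - 2). Shared: x=1 y=-1. PCs: A@2 B@0 C@1
Step 4: thread C executes C2 (y = y + 4). Shared: x=1 y=3. PCs: A@2 B@0 C@2
Step 5: thread B executes B1 (x = 3). Shared: x=3 y=3. PCs: A@2 B@1 C@2
Step 6: thread C executes C3 (y = x). Shared: x=3 y=3. PCs: A@2 B@1 C@3
Step 7: thread B executes B2 (x = 2). Shared: x=2 y=3. PCs: A@2 B@2 C@3
Step 8: thread B executes B3 (y = y - 1). Shared: x=2 y=2. PCs: A@2 B@3 C@3
Step 9: thread A executes A3 (y = y * 2). Shared: x=2 y=4. PCs: A@3 B@3 C@3
Step 10: thread B executes B4 (x = x + 4). Shared: x=6 y=4. PCs: A@3 B@4 C@3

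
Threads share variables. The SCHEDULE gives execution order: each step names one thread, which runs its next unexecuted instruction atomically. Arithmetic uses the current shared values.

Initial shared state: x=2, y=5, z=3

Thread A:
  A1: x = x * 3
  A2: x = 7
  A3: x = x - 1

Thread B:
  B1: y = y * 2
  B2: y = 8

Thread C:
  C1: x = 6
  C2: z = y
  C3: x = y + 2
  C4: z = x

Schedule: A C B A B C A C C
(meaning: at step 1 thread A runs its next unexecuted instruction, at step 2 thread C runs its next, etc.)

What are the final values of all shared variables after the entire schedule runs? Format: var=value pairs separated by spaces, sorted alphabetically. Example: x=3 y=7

Step 1: thread A executes A1 (x = x * 3). Shared: x=6 y=5 z=3. PCs: A@1 B@0 C@0
Step 2: thread C executes C1 (x = 6). Shared: x=6 y=5 z=3. PCs: A@1 B@0 C@1
Step 3: thread B executes B1 (y = y * 2). Shared: x=6 y=10 z=3. PCs: A@1 B@1 C@1
Step 4: thread A executes A2 (x = 7). Shared: x=7 y=10 z=3. PCs: A@2 B@1 C@1
Step 5: thread B executes B2 (y = 8). Shared: x=7 y=8 z=3. PCs: A@2 B@2 C@1
Step 6: thread C executes C2 (z = y). Shared: x=7 y=8 z=8. PCs: A@2 B@2 C@2
Step 7: thread A executes A3 (x = x - 1). Shared: x=6 y=8 z=8. PCs: A@3 B@2 C@2
Step 8: thread C executes C3 (x = y + 2). Shared: x=10 y=8 z=8. PCs: A@3 B@2 C@3
Step 9: thread C executes C4 (z = x). Shared: x=10 y=8 z=10. PCs: A@3 B@2 C@4

Answer: x=10 y=8 z=10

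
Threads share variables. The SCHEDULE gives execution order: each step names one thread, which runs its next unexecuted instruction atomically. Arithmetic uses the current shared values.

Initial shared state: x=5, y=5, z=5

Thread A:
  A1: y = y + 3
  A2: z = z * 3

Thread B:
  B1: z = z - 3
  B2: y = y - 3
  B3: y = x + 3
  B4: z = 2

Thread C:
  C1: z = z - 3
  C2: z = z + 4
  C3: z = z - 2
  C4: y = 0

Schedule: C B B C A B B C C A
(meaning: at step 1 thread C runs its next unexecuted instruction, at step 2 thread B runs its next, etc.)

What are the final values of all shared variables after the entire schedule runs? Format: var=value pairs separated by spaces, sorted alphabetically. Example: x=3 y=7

Step 1: thread C executes C1 (z = z - 3). Shared: x=5 y=5 z=2. PCs: A@0 B@0 C@1
Step 2: thread B executes B1 (z = z - 3). Shared: x=5 y=5 z=-1. PCs: A@0 B@1 C@1
Step 3: thread B executes B2 (y = y - 3). Shared: x=5 y=2 z=-1. PCs: A@0 B@2 C@1
Step 4: thread C executes C2 (z = z + 4). Shared: x=5 y=2 z=3. PCs: A@0 B@2 C@2
Step 5: thread A executes A1 (y = y + 3). Shared: x=5 y=5 z=3. PCs: A@1 B@2 C@2
Step 6: thread B executes B3 (y = x + 3). Shared: x=5 y=8 z=3. PCs: A@1 B@3 C@2
Step 7: thread B executes B4 (z = 2). Shared: x=5 y=8 z=2. PCs: A@1 B@4 C@2
Step 8: thread C executes C3 (z = z - 2). Shared: x=5 y=8 z=0. PCs: A@1 B@4 C@3
Step 9: thread C executes C4 (y = 0). Shared: x=5 y=0 z=0. PCs: A@1 B@4 C@4
Step 10: thread A executes A2 (z = z * 3). Shared: x=5 y=0 z=0. PCs: A@2 B@4 C@4

Answer: x=5 y=0 z=0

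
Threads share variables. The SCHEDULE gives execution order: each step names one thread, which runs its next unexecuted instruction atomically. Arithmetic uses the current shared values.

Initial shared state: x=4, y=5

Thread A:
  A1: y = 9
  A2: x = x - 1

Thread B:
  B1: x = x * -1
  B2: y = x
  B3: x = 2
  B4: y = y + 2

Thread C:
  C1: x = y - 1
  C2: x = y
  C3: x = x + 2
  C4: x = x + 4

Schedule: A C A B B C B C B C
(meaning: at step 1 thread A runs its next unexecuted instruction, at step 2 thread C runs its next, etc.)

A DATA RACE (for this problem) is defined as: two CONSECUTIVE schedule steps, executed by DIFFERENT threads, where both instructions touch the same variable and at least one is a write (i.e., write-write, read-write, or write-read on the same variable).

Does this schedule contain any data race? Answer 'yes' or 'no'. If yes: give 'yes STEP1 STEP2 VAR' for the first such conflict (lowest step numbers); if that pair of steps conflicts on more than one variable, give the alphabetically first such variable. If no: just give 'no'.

Steps 1,2: A(y = 9) vs C(x = y - 1). RACE on y (W-R).
Steps 2,3: C(x = y - 1) vs A(x = x - 1). RACE on x (W-W).
Steps 3,4: A(x = x - 1) vs B(x = x * -1). RACE on x (W-W).
Steps 4,5: same thread (B). No race.
Steps 5,6: B(y = x) vs C(x = y). RACE on x (R-W), y (W-R). Multiple vars; alphabetically first is x.
Steps 6,7: C(x = y) vs B(x = 2). RACE on x (W-W).
Steps 7,8: B(x = 2) vs C(x = x + 2). RACE on x (W-W).
Steps 8,9: C(r=x,w=x) vs B(r=y,w=y). No conflict.
Steps 9,10: B(r=y,w=y) vs C(r=x,w=x). No conflict.
First conflict at steps 1,2.

Answer: yes 1 2 y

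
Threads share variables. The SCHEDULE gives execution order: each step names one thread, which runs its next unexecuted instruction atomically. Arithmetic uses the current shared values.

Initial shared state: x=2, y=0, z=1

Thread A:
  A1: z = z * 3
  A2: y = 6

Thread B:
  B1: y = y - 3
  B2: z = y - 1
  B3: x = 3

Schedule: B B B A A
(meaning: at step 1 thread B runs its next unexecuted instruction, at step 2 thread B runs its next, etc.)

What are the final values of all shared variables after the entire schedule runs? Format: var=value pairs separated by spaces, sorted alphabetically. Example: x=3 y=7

Answer: x=3 y=6 z=-12

Derivation:
Step 1: thread B executes B1 (y = y - 3). Shared: x=2 y=-3 z=1. PCs: A@0 B@1
Step 2: thread B executes B2 (z = y - 1). Shared: x=2 y=-3 z=-4. PCs: A@0 B@2
Step 3: thread B executes B3 (x = 3). Shared: x=3 y=-3 z=-4. PCs: A@0 B@3
Step 4: thread A executes A1 (z = z * 3). Shared: x=3 y=-3 z=-12. PCs: A@1 B@3
Step 5: thread A executes A2 (y = 6). Shared: x=3 y=6 z=-12. PCs: A@2 B@3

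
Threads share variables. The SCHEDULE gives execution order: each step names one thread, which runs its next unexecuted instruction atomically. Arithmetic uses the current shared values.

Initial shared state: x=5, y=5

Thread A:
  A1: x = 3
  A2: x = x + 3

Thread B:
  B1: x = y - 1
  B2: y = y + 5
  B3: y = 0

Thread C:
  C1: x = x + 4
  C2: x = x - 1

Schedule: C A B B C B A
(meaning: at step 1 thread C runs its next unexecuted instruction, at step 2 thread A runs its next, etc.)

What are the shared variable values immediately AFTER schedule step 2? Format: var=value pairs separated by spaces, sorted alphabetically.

Answer: x=3 y=5

Derivation:
Step 1: thread C executes C1 (x = x + 4). Shared: x=9 y=5. PCs: A@0 B@0 C@1
Step 2: thread A executes A1 (x = 3). Shared: x=3 y=5. PCs: A@1 B@0 C@1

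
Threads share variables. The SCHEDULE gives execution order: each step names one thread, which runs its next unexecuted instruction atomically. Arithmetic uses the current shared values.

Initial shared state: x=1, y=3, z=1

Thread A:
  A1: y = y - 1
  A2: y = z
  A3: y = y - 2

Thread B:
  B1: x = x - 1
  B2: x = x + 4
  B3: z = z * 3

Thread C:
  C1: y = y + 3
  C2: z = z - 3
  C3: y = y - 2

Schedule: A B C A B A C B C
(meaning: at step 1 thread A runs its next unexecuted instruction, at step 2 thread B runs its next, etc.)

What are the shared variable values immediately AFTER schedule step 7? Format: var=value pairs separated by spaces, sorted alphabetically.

Step 1: thread A executes A1 (y = y - 1). Shared: x=1 y=2 z=1. PCs: A@1 B@0 C@0
Step 2: thread B executes B1 (x = x - 1). Shared: x=0 y=2 z=1. PCs: A@1 B@1 C@0
Step 3: thread C executes C1 (y = y + 3). Shared: x=0 y=5 z=1. PCs: A@1 B@1 C@1
Step 4: thread A executes A2 (y = z). Shared: x=0 y=1 z=1. PCs: A@2 B@1 C@1
Step 5: thread B executes B2 (x = x + 4). Shared: x=4 y=1 z=1. PCs: A@2 B@2 C@1
Step 6: thread A executes A3 (y = y - 2). Shared: x=4 y=-1 z=1. PCs: A@3 B@2 C@1
Step 7: thread C executes C2 (z = z - 3). Shared: x=4 y=-1 z=-2. PCs: A@3 B@2 C@2

Answer: x=4 y=-1 z=-2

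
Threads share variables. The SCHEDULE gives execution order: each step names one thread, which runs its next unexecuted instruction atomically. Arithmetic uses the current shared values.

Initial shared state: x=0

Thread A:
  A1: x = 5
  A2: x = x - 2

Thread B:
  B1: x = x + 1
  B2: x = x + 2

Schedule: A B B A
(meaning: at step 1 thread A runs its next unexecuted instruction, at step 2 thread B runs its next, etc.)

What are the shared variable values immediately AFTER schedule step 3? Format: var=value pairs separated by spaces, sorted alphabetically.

Step 1: thread A executes A1 (x = 5). Shared: x=5. PCs: A@1 B@0
Step 2: thread B executes B1 (x = x + 1). Shared: x=6. PCs: A@1 B@1
Step 3: thread B executes B2 (x = x + 2). Shared: x=8. PCs: A@1 B@2

Answer: x=8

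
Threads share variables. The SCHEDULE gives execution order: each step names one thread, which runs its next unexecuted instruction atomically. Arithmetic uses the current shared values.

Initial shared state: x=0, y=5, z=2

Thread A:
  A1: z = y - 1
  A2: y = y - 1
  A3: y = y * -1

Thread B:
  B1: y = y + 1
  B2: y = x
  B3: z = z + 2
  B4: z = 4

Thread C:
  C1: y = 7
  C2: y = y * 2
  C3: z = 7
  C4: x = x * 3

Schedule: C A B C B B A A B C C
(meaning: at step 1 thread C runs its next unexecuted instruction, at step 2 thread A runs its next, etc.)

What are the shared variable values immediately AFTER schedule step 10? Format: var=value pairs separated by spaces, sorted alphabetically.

Answer: x=0 y=1 z=7

Derivation:
Step 1: thread C executes C1 (y = 7). Shared: x=0 y=7 z=2. PCs: A@0 B@0 C@1
Step 2: thread A executes A1 (z = y - 1). Shared: x=0 y=7 z=6. PCs: A@1 B@0 C@1
Step 3: thread B executes B1 (y = y + 1). Shared: x=0 y=8 z=6. PCs: A@1 B@1 C@1
Step 4: thread C executes C2 (y = y * 2). Shared: x=0 y=16 z=6. PCs: A@1 B@1 C@2
Step 5: thread B executes B2 (y = x). Shared: x=0 y=0 z=6. PCs: A@1 B@2 C@2
Step 6: thread B executes B3 (z = z + 2). Shared: x=0 y=0 z=8. PCs: A@1 B@3 C@2
Step 7: thread A executes A2 (y = y - 1). Shared: x=0 y=-1 z=8. PCs: A@2 B@3 C@2
Step 8: thread A executes A3 (y = y * -1). Shared: x=0 y=1 z=8. PCs: A@3 B@3 C@2
Step 9: thread B executes B4 (z = 4). Shared: x=0 y=1 z=4. PCs: A@3 B@4 C@2
Step 10: thread C executes C3 (z = 7). Shared: x=0 y=1 z=7. PCs: A@3 B@4 C@3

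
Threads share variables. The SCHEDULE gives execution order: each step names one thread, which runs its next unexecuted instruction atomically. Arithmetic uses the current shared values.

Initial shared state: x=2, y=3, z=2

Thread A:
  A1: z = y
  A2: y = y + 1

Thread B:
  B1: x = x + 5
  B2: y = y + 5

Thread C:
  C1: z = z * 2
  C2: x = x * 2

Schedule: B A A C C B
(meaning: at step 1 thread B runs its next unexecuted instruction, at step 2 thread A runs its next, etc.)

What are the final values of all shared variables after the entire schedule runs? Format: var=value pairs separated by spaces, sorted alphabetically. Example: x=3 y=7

Answer: x=14 y=9 z=6

Derivation:
Step 1: thread B executes B1 (x = x + 5). Shared: x=7 y=3 z=2. PCs: A@0 B@1 C@0
Step 2: thread A executes A1 (z = y). Shared: x=7 y=3 z=3. PCs: A@1 B@1 C@0
Step 3: thread A executes A2 (y = y + 1). Shared: x=7 y=4 z=3. PCs: A@2 B@1 C@0
Step 4: thread C executes C1 (z = z * 2). Shared: x=7 y=4 z=6. PCs: A@2 B@1 C@1
Step 5: thread C executes C2 (x = x * 2). Shared: x=14 y=4 z=6. PCs: A@2 B@1 C@2
Step 6: thread B executes B2 (y = y + 5). Shared: x=14 y=9 z=6. PCs: A@2 B@2 C@2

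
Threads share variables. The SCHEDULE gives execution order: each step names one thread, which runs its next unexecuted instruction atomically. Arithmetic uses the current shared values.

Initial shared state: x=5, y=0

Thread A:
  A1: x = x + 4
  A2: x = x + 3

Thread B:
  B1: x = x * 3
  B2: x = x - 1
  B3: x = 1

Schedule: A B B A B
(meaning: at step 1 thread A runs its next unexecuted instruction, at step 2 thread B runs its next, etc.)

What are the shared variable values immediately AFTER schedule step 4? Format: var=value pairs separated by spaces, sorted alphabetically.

Answer: x=29 y=0

Derivation:
Step 1: thread A executes A1 (x = x + 4). Shared: x=9 y=0. PCs: A@1 B@0
Step 2: thread B executes B1 (x = x * 3). Shared: x=27 y=0. PCs: A@1 B@1
Step 3: thread B executes B2 (x = x - 1). Shared: x=26 y=0. PCs: A@1 B@2
Step 4: thread A executes A2 (x = x + 3). Shared: x=29 y=0. PCs: A@2 B@2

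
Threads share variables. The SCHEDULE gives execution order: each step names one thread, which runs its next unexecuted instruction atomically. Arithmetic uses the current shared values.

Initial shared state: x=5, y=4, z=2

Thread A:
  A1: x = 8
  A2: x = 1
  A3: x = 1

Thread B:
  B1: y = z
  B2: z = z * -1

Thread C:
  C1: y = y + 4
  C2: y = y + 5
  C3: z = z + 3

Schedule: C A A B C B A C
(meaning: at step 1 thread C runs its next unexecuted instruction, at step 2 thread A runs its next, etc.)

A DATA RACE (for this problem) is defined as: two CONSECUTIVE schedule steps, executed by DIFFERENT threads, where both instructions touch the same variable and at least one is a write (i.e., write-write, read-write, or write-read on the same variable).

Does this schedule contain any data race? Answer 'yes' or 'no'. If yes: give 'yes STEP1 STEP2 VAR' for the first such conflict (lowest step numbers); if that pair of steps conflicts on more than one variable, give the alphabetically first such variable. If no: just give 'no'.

Answer: yes 4 5 y

Derivation:
Steps 1,2: C(r=y,w=y) vs A(r=-,w=x). No conflict.
Steps 2,3: same thread (A). No race.
Steps 3,4: A(r=-,w=x) vs B(r=z,w=y). No conflict.
Steps 4,5: B(y = z) vs C(y = y + 5). RACE on y (W-W).
Steps 5,6: C(r=y,w=y) vs B(r=z,w=z). No conflict.
Steps 6,7: B(r=z,w=z) vs A(r=-,w=x). No conflict.
Steps 7,8: A(r=-,w=x) vs C(r=z,w=z). No conflict.
First conflict at steps 4,5.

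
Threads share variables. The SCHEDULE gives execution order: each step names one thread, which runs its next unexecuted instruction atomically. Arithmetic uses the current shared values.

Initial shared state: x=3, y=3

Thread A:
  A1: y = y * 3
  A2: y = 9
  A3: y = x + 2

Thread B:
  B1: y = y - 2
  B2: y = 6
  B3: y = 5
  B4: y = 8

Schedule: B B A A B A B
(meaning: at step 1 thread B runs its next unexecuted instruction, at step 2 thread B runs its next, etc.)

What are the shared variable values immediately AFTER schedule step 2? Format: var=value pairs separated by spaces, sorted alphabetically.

Answer: x=3 y=6

Derivation:
Step 1: thread B executes B1 (y = y - 2). Shared: x=3 y=1. PCs: A@0 B@1
Step 2: thread B executes B2 (y = 6). Shared: x=3 y=6. PCs: A@0 B@2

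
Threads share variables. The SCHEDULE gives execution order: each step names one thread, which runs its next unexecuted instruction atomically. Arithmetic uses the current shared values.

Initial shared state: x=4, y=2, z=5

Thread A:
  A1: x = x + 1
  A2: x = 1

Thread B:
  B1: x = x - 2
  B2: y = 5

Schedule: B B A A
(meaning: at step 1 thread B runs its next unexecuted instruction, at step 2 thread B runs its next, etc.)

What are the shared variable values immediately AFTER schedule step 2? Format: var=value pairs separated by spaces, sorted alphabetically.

Answer: x=2 y=5 z=5

Derivation:
Step 1: thread B executes B1 (x = x - 2). Shared: x=2 y=2 z=5. PCs: A@0 B@1
Step 2: thread B executes B2 (y = 5). Shared: x=2 y=5 z=5. PCs: A@0 B@2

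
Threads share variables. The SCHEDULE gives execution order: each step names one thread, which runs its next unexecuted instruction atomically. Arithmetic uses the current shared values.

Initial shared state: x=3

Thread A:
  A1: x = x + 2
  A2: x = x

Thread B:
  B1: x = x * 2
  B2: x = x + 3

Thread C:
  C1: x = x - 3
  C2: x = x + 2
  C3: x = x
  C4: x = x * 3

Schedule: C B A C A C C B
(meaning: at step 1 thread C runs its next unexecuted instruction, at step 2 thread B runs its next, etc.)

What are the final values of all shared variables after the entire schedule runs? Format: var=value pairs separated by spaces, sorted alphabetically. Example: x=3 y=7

Answer: x=15

Derivation:
Step 1: thread C executes C1 (x = x - 3). Shared: x=0. PCs: A@0 B@0 C@1
Step 2: thread B executes B1 (x = x * 2). Shared: x=0. PCs: A@0 B@1 C@1
Step 3: thread A executes A1 (x = x + 2). Shared: x=2. PCs: A@1 B@1 C@1
Step 4: thread C executes C2 (x = x + 2). Shared: x=4. PCs: A@1 B@1 C@2
Step 5: thread A executes A2 (x = x). Shared: x=4. PCs: A@2 B@1 C@2
Step 6: thread C executes C3 (x = x). Shared: x=4. PCs: A@2 B@1 C@3
Step 7: thread C executes C4 (x = x * 3). Shared: x=12. PCs: A@2 B@1 C@4
Step 8: thread B executes B2 (x = x + 3). Shared: x=15. PCs: A@2 B@2 C@4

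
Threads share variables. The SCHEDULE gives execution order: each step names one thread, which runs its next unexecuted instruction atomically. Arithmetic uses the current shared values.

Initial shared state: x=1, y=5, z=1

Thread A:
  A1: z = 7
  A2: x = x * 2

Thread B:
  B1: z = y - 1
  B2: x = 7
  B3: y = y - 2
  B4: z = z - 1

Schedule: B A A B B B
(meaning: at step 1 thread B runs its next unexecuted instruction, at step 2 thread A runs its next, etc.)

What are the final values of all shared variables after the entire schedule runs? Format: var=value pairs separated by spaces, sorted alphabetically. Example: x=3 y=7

Step 1: thread B executes B1 (z = y - 1). Shared: x=1 y=5 z=4. PCs: A@0 B@1
Step 2: thread A executes A1 (z = 7). Shared: x=1 y=5 z=7. PCs: A@1 B@1
Step 3: thread A executes A2 (x = x * 2). Shared: x=2 y=5 z=7. PCs: A@2 B@1
Step 4: thread B executes B2 (x = 7). Shared: x=7 y=5 z=7. PCs: A@2 B@2
Step 5: thread B executes B3 (y = y - 2). Shared: x=7 y=3 z=7. PCs: A@2 B@3
Step 6: thread B executes B4 (z = z - 1). Shared: x=7 y=3 z=6. PCs: A@2 B@4

Answer: x=7 y=3 z=6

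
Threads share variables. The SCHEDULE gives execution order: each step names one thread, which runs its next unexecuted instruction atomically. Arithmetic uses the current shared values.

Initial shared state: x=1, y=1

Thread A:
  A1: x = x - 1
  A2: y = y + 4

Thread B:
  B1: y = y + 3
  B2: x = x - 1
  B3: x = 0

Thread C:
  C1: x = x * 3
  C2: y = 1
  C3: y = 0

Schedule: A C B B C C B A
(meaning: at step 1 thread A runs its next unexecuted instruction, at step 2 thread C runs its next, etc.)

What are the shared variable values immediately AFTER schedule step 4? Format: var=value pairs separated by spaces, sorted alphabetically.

Answer: x=-1 y=4

Derivation:
Step 1: thread A executes A1 (x = x - 1). Shared: x=0 y=1. PCs: A@1 B@0 C@0
Step 2: thread C executes C1 (x = x * 3). Shared: x=0 y=1. PCs: A@1 B@0 C@1
Step 3: thread B executes B1 (y = y + 3). Shared: x=0 y=4. PCs: A@1 B@1 C@1
Step 4: thread B executes B2 (x = x - 1). Shared: x=-1 y=4. PCs: A@1 B@2 C@1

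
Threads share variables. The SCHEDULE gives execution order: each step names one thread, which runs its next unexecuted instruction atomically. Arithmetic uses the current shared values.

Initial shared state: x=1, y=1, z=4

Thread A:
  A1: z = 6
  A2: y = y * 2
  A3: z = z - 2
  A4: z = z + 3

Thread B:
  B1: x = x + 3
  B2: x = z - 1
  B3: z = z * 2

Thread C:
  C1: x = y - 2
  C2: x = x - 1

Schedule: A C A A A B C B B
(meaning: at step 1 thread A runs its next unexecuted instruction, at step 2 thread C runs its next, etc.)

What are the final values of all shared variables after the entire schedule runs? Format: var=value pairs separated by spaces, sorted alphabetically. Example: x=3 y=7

Step 1: thread A executes A1 (z = 6). Shared: x=1 y=1 z=6. PCs: A@1 B@0 C@0
Step 2: thread C executes C1 (x = y - 2). Shared: x=-1 y=1 z=6. PCs: A@1 B@0 C@1
Step 3: thread A executes A2 (y = y * 2). Shared: x=-1 y=2 z=6. PCs: A@2 B@0 C@1
Step 4: thread A executes A3 (z = z - 2). Shared: x=-1 y=2 z=4. PCs: A@3 B@0 C@1
Step 5: thread A executes A4 (z = z + 3). Shared: x=-1 y=2 z=7. PCs: A@4 B@0 C@1
Step 6: thread B executes B1 (x = x + 3). Shared: x=2 y=2 z=7. PCs: A@4 B@1 C@1
Step 7: thread C executes C2 (x = x - 1). Shared: x=1 y=2 z=7. PCs: A@4 B@1 C@2
Step 8: thread B executes B2 (x = z - 1). Shared: x=6 y=2 z=7. PCs: A@4 B@2 C@2
Step 9: thread B executes B3 (z = z * 2). Shared: x=6 y=2 z=14. PCs: A@4 B@3 C@2

Answer: x=6 y=2 z=14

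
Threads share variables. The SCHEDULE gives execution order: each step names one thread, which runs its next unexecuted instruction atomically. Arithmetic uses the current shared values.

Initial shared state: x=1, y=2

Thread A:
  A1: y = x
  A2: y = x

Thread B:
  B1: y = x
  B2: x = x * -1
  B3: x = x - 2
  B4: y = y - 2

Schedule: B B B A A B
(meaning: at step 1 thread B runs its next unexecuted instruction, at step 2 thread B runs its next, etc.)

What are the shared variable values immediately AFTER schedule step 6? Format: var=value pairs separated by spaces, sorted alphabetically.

Step 1: thread B executes B1 (y = x). Shared: x=1 y=1. PCs: A@0 B@1
Step 2: thread B executes B2 (x = x * -1). Shared: x=-1 y=1. PCs: A@0 B@2
Step 3: thread B executes B3 (x = x - 2). Shared: x=-3 y=1. PCs: A@0 B@3
Step 4: thread A executes A1 (y = x). Shared: x=-3 y=-3. PCs: A@1 B@3
Step 5: thread A executes A2 (y = x). Shared: x=-3 y=-3. PCs: A@2 B@3
Step 6: thread B executes B4 (y = y - 2). Shared: x=-3 y=-5. PCs: A@2 B@4

Answer: x=-3 y=-5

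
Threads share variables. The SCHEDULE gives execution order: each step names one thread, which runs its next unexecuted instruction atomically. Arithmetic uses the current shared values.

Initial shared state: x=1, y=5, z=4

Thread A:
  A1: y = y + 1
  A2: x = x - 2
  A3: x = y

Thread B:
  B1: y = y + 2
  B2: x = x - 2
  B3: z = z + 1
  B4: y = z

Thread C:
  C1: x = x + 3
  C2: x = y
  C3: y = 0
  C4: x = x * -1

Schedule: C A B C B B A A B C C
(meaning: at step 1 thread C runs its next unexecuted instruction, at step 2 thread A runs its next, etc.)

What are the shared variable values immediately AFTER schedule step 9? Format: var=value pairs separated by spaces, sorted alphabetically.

Step 1: thread C executes C1 (x = x + 3). Shared: x=4 y=5 z=4. PCs: A@0 B@0 C@1
Step 2: thread A executes A1 (y = y + 1). Shared: x=4 y=6 z=4. PCs: A@1 B@0 C@1
Step 3: thread B executes B1 (y = y + 2). Shared: x=4 y=8 z=4. PCs: A@1 B@1 C@1
Step 4: thread C executes C2 (x = y). Shared: x=8 y=8 z=4. PCs: A@1 B@1 C@2
Step 5: thread B executes B2 (x = x - 2). Shared: x=6 y=8 z=4. PCs: A@1 B@2 C@2
Step 6: thread B executes B3 (z = z + 1). Shared: x=6 y=8 z=5. PCs: A@1 B@3 C@2
Step 7: thread A executes A2 (x = x - 2). Shared: x=4 y=8 z=5. PCs: A@2 B@3 C@2
Step 8: thread A executes A3 (x = y). Shared: x=8 y=8 z=5. PCs: A@3 B@3 C@2
Step 9: thread B executes B4 (y = z). Shared: x=8 y=5 z=5. PCs: A@3 B@4 C@2

Answer: x=8 y=5 z=5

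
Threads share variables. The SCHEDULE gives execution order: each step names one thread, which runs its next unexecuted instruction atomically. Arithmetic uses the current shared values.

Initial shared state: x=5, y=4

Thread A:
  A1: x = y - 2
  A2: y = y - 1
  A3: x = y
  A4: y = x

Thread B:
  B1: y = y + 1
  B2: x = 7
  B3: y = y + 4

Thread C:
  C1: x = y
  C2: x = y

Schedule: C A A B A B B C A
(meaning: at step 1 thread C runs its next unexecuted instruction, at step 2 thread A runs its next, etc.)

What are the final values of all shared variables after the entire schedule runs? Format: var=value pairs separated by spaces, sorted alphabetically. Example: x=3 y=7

Answer: x=8 y=8

Derivation:
Step 1: thread C executes C1 (x = y). Shared: x=4 y=4. PCs: A@0 B@0 C@1
Step 2: thread A executes A1 (x = y - 2). Shared: x=2 y=4. PCs: A@1 B@0 C@1
Step 3: thread A executes A2 (y = y - 1). Shared: x=2 y=3. PCs: A@2 B@0 C@1
Step 4: thread B executes B1 (y = y + 1). Shared: x=2 y=4. PCs: A@2 B@1 C@1
Step 5: thread A executes A3 (x = y). Shared: x=4 y=4. PCs: A@3 B@1 C@1
Step 6: thread B executes B2 (x = 7). Shared: x=7 y=4. PCs: A@3 B@2 C@1
Step 7: thread B executes B3 (y = y + 4). Shared: x=7 y=8. PCs: A@3 B@3 C@1
Step 8: thread C executes C2 (x = y). Shared: x=8 y=8. PCs: A@3 B@3 C@2
Step 9: thread A executes A4 (y = x). Shared: x=8 y=8. PCs: A@4 B@3 C@2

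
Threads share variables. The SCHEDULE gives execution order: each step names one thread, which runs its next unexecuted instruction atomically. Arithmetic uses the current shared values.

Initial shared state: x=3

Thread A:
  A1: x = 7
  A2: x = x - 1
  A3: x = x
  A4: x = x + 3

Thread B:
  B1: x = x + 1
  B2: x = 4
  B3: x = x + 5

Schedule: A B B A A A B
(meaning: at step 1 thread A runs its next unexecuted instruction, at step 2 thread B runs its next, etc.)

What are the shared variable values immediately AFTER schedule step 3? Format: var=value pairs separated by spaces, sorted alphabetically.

Answer: x=4

Derivation:
Step 1: thread A executes A1 (x = 7). Shared: x=7. PCs: A@1 B@0
Step 2: thread B executes B1 (x = x + 1). Shared: x=8. PCs: A@1 B@1
Step 3: thread B executes B2 (x = 4). Shared: x=4. PCs: A@1 B@2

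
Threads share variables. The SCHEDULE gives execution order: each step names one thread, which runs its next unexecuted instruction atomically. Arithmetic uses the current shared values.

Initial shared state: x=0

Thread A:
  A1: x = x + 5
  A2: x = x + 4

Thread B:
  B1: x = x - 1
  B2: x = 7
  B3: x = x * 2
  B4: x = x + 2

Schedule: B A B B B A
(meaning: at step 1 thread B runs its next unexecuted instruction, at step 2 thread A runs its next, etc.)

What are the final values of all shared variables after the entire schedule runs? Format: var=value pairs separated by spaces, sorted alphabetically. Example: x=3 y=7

Step 1: thread B executes B1 (x = x - 1). Shared: x=-1. PCs: A@0 B@1
Step 2: thread A executes A1 (x = x + 5). Shared: x=4. PCs: A@1 B@1
Step 3: thread B executes B2 (x = 7). Shared: x=7. PCs: A@1 B@2
Step 4: thread B executes B3 (x = x * 2). Shared: x=14. PCs: A@1 B@3
Step 5: thread B executes B4 (x = x + 2). Shared: x=16. PCs: A@1 B@4
Step 6: thread A executes A2 (x = x + 4). Shared: x=20. PCs: A@2 B@4

Answer: x=20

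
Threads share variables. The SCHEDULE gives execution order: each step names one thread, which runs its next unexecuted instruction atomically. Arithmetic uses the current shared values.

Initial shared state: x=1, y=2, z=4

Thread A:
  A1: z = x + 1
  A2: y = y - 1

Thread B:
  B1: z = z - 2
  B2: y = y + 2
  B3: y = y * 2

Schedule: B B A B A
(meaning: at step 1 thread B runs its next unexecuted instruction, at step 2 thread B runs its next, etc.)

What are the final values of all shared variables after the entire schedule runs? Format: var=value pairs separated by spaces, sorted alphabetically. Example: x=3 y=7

Answer: x=1 y=7 z=2

Derivation:
Step 1: thread B executes B1 (z = z - 2). Shared: x=1 y=2 z=2. PCs: A@0 B@1
Step 2: thread B executes B2 (y = y + 2). Shared: x=1 y=4 z=2. PCs: A@0 B@2
Step 3: thread A executes A1 (z = x + 1). Shared: x=1 y=4 z=2. PCs: A@1 B@2
Step 4: thread B executes B3 (y = y * 2). Shared: x=1 y=8 z=2. PCs: A@1 B@3
Step 5: thread A executes A2 (y = y - 1). Shared: x=1 y=7 z=2. PCs: A@2 B@3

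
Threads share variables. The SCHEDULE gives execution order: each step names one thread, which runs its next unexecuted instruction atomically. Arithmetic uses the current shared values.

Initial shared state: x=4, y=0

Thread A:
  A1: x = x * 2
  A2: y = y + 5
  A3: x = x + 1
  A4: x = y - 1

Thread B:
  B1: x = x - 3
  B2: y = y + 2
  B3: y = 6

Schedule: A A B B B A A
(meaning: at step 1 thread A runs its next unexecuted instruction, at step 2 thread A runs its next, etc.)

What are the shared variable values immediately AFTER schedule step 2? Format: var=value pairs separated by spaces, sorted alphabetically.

Answer: x=8 y=5

Derivation:
Step 1: thread A executes A1 (x = x * 2). Shared: x=8 y=0. PCs: A@1 B@0
Step 2: thread A executes A2 (y = y + 5). Shared: x=8 y=5. PCs: A@2 B@0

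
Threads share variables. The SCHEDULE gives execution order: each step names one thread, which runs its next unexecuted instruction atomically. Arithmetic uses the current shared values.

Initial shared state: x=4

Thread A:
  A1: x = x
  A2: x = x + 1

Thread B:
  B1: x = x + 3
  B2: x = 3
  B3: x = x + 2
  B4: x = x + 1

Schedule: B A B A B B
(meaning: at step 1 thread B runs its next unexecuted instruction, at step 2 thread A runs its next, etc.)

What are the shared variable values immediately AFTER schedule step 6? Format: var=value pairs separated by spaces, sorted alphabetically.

Step 1: thread B executes B1 (x = x + 3). Shared: x=7. PCs: A@0 B@1
Step 2: thread A executes A1 (x = x). Shared: x=7. PCs: A@1 B@1
Step 3: thread B executes B2 (x = 3). Shared: x=3. PCs: A@1 B@2
Step 4: thread A executes A2 (x = x + 1). Shared: x=4. PCs: A@2 B@2
Step 5: thread B executes B3 (x = x + 2). Shared: x=6. PCs: A@2 B@3
Step 6: thread B executes B4 (x = x + 1). Shared: x=7. PCs: A@2 B@4

Answer: x=7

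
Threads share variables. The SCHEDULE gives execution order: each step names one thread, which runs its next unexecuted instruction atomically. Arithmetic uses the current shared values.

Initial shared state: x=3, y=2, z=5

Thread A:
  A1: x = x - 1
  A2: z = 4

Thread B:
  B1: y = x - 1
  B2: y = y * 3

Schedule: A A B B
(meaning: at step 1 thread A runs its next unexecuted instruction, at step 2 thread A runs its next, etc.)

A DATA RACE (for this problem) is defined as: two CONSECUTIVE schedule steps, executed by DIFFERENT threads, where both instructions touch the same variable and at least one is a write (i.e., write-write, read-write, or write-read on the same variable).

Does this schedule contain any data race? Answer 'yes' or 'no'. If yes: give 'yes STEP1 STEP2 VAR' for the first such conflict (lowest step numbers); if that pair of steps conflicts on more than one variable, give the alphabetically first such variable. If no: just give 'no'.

Answer: no

Derivation:
Steps 1,2: same thread (A). No race.
Steps 2,3: A(r=-,w=z) vs B(r=x,w=y). No conflict.
Steps 3,4: same thread (B). No race.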